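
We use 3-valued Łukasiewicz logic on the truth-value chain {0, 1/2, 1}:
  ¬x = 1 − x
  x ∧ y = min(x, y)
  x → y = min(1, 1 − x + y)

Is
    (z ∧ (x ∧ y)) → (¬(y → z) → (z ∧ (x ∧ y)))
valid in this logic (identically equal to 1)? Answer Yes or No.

At x = 0, y = 1, z = 1/2, for instance:
x ∧ y = 0 ∧ 1 = 0
z ∧ (x ∧ y) = 1/2 ∧ 0 = 0
y → z = 1 → 1/2 = 1/2
¬(y → z) = ¬1/2 = 1/2
¬(y → z) → (z ∧ (x ∧ y)) = 1/2 → 0 = 1/2
(z ∧ (x ∧ y)) → (¬(y → z) → (z ∧ (x ∧ y))) = 0 → 1/2 = 1
and checking the remaining 26 assignments likewise gives ≥ 1 in every case.

Yes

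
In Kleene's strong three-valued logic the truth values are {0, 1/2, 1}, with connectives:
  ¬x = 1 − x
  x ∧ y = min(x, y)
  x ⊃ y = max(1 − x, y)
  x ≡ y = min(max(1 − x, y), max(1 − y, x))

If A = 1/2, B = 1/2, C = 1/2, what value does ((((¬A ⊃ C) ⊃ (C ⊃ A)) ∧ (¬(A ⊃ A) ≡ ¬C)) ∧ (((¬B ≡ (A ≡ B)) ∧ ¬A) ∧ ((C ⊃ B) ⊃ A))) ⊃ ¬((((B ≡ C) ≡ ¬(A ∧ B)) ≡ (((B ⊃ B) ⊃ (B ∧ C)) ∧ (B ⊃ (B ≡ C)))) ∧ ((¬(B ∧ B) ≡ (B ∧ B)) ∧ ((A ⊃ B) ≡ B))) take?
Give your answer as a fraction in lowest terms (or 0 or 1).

¬A = ¬1/2 = 1/2
¬A ⊃ C = 1/2 ⊃ 1/2 = 1/2
C ⊃ A = 1/2 ⊃ 1/2 = 1/2
(¬A ⊃ C) ⊃ (C ⊃ A) = 1/2 ⊃ 1/2 = 1/2
A ⊃ A = 1/2 ⊃ 1/2 = 1/2
¬(A ⊃ A) = ¬1/2 = 1/2
¬C = ¬1/2 = 1/2
¬(A ⊃ A) ≡ ¬C = 1/2 ≡ 1/2 = 1/2
((¬A ⊃ C) ⊃ (C ⊃ A)) ∧ (¬(A ⊃ A) ≡ ¬C) = 1/2 ∧ 1/2 = 1/2
¬B = ¬1/2 = 1/2
A ≡ B = 1/2 ≡ 1/2 = 1/2
¬B ≡ (A ≡ B) = 1/2 ≡ 1/2 = 1/2
¬A = ¬1/2 = 1/2
(¬B ≡ (A ≡ B)) ∧ ¬A = 1/2 ∧ 1/2 = 1/2
C ⊃ B = 1/2 ⊃ 1/2 = 1/2
(C ⊃ B) ⊃ A = 1/2 ⊃ 1/2 = 1/2
((¬B ≡ (A ≡ B)) ∧ ¬A) ∧ ((C ⊃ B) ⊃ A) = 1/2 ∧ 1/2 = 1/2
(((¬A ⊃ C) ⊃ (C ⊃ A)) ∧ (¬(A ⊃ A) ≡ ¬C)) ∧ (((¬B ≡ (A ≡ B)) ∧ ¬A) ∧ ((C ⊃ B) ⊃ A)) = 1/2 ∧ 1/2 = 1/2
B ≡ C = 1/2 ≡ 1/2 = 1/2
A ∧ B = 1/2 ∧ 1/2 = 1/2
¬(A ∧ B) = ¬1/2 = 1/2
(B ≡ C) ≡ ¬(A ∧ B) = 1/2 ≡ 1/2 = 1/2
B ⊃ B = 1/2 ⊃ 1/2 = 1/2
B ∧ C = 1/2 ∧ 1/2 = 1/2
(B ⊃ B) ⊃ (B ∧ C) = 1/2 ⊃ 1/2 = 1/2
B ≡ C = 1/2 ≡ 1/2 = 1/2
B ⊃ (B ≡ C) = 1/2 ⊃ 1/2 = 1/2
((B ⊃ B) ⊃ (B ∧ C)) ∧ (B ⊃ (B ≡ C)) = 1/2 ∧ 1/2 = 1/2
((B ≡ C) ≡ ¬(A ∧ B)) ≡ (((B ⊃ B) ⊃ (B ∧ C)) ∧ (B ⊃ (B ≡ C))) = 1/2 ≡ 1/2 = 1/2
B ∧ B = 1/2 ∧ 1/2 = 1/2
¬(B ∧ B) = ¬1/2 = 1/2
B ∧ B = 1/2 ∧ 1/2 = 1/2
¬(B ∧ B) ≡ (B ∧ B) = 1/2 ≡ 1/2 = 1/2
A ⊃ B = 1/2 ⊃ 1/2 = 1/2
(A ⊃ B) ≡ B = 1/2 ≡ 1/2 = 1/2
(¬(B ∧ B) ≡ (B ∧ B)) ∧ ((A ⊃ B) ≡ B) = 1/2 ∧ 1/2 = 1/2
(((B ≡ C) ≡ ¬(A ∧ B)) ≡ (((B ⊃ B) ⊃ (B ∧ C)) ∧ (B ⊃ (B ≡ C)))) ∧ ((¬(B ∧ B) ≡ (B ∧ B)) ∧ ((A ⊃ B) ≡ B)) = 1/2 ∧ 1/2 = 1/2
¬((((B ≡ C) ≡ ¬(A ∧ B)) ≡ (((B ⊃ B) ⊃ (B ∧ C)) ∧ (B ⊃ (B ≡ C)))) ∧ ((¬(B ∧ B) ≡ (B ∧ B)) ∧ ((A ⊃ B) ≡ B))) = ¬1/2 = 1/2
((((¬A ⊃ C) ⊃ (C ⊃ A)) ∧ (¬(A ⊃ A) ≡ ¬C)) ∧ (((¬B ≡ (A ≡ B)) ∧ ¬A) ∧ ((C ⊃ B) ⊃ A))) ⊃ ¬((((B ≡ C) ≡ ¬(A ∧ B)) ≡ (((B ⊃ B) ⊃ (B ∧ C)) ∧ (B ⊃ (B ≡ C)))) ∧ ((¬(B ∧ B) ≡ (B ∧ B)) ∧ ((A ⊃ B) ≡ B))) = 1/2 ⊃ 1/2 = 1/2

1/2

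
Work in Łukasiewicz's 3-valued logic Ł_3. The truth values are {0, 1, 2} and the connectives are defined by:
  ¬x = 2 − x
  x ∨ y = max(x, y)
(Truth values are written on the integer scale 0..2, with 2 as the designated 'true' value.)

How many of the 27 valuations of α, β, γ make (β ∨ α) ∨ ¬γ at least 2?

19

value 2: 19 assignments (counts)
value 1: 7 assignments
value 0: 1 assignment
So 19 of the 27 assignments meet the threshold.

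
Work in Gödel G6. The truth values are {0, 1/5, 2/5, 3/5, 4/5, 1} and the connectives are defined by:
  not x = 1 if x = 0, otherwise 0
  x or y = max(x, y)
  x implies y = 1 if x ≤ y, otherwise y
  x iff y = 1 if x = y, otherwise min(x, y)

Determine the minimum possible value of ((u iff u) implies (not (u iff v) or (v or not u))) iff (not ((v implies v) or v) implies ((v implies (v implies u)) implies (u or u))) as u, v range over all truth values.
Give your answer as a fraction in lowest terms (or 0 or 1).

1/5

Take u = 1/5, v = 1/5:
u iff u = 1/5 iff 1/5 = 1
u iff v = 1/5 iff 1/5 = 1
not (u iff v) = not 1 = 0
not u = not 1/5 = 0
v or not u = 1/5 or 0 = 1/5
not (u iff v) or (v or not u) = 0 or 1/5 = 1/5
(u iff u) implies (not (u iff v) or (v or not u)) = 1 implies 1/5 = 1/5
v implies v = 1/5 implies 1/5 = 1
(v implies v) or v = 1 or 1/5 = 1
not ((v implies v) or v) = not 1 = 0
v implies u = 1/5 implies 1/5 = 1
v implies (v implies u) = 1/5 implies 1 = 1
u or u = 1/5 or 1/5 = 1/5
(v implies (v implies u)) implies (u or u) = 1 implies 1/5 = 1/5
not ((v implies v) or v) implies ((v implies (v implies u)) implies (u or u)) = 0 implies 1/5 = 1
((u iff u) implies (not (u iff v) or (v or not u))) iff (not ((v implies v) or v) implies ((v implies (v implies u)) implies (u or u))) = 1/5 iff 1 = 1/5
No assignment yields a value below 1/5, so this is the minimum.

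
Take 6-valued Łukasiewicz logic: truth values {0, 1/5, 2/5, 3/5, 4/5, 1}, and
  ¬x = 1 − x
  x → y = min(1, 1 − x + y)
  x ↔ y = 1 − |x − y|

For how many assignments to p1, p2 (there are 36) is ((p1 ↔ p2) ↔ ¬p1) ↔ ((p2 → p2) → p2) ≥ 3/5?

16

value 4/5: 16 assignments (counts)
value 2/5: 12 assignments
value 0: 8 assignments
So 16 of the 36 assignments meet the threshold.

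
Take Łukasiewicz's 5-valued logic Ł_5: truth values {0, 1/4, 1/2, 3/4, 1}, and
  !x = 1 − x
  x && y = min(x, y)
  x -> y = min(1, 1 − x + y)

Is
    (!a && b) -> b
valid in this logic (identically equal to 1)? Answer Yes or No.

Yes

At a = 3/4, b = 3/4, for instance:
!a = !3/4 = 1/4
!a && b = 1/4 && 3/4 = 1/4
(!a && b) -> b = 1/4 -> 3/4 = 1
and checking the remaining 24 assignments likewise gives ≥ 1 in every case.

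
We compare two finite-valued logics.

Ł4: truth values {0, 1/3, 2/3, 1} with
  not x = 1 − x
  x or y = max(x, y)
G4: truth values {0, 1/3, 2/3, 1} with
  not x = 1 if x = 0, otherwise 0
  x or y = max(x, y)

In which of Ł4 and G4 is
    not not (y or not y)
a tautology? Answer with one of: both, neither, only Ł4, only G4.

In Ł4: at y = 1/3 the value is 2/3 — not a tautology.
In G4: every assignment gives 1 — tautology.

only G4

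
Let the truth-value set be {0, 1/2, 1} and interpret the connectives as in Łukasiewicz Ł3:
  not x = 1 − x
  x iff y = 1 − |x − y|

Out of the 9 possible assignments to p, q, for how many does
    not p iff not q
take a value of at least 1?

p = 0, q = 0 ↦ 1  ≥
p = 0, q = 1/2 ↦ 1/2  <
p = 0, q = 1 ↦ 0  <
p = 1/2, q = 0 ↦ 1/2  <
p = 1/2, q = 1/2 ↦ 1  ≥
p = 1/2, q = 1 ↦ 1/2  <
p = 1, q = 0 ↦ 0  <
p = 1, q = 1/2 ↦ 1/2  <
p = 1, q = 1 ↦ 1  ≥
So 3 of the 9 assignments meet the threshold.

3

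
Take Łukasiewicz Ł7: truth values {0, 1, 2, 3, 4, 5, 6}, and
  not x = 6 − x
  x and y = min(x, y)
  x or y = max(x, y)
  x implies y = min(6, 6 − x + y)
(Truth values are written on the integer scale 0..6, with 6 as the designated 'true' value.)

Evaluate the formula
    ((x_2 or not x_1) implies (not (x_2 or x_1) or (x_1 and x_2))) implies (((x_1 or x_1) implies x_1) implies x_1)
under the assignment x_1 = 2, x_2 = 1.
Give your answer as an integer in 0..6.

2

not x_1 = not 2 = 4
x_2 or not x_1 = 1 or 4 = 4
x_2 or x_1 = 1 or 2 = 2
not (x_2 or x_1) = not 2 = 4
x_1 and x_2 = 2 and 1 = 1
not (x_2 or x_1) or (x_1 and x_2) = 4 or 1 = 4
(x_2 or not x_1) implies (not (x_2 or x_1) or (x_1 and x_2)) = 4 implies 4 = 6
x_1 or x_1 = 2 or 2 = 2
(x_1 or x_1) implies x_1 = 2 implies 2 = 6
((x_1 or x_1) implies x_1) implies x_1 = 6 implies 2 = 2
((x_2 or not x_1) implies (not (x_2 or x_1) or (x_1 and x_2))) implies (((x_1 or x_1) implies x_1) implies x_1) = 6 implies 2 = 2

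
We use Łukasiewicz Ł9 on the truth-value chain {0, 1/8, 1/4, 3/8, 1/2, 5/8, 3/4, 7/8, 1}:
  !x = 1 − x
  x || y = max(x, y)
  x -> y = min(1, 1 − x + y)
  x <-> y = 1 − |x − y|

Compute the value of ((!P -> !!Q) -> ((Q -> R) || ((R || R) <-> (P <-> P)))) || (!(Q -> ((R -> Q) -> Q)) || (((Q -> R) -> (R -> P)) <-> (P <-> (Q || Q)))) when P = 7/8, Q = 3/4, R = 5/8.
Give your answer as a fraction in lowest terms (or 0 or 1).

7/8

!P = !7/8 = 1/8
!Q = !3/4 = 1/4
!!Q = !1/4 = 3/4
!P -> !!Q = 1/8 -> 3/4 = 1
Q -> R = 3/4 -> 5/8 = 7/8
R || R = 5/8 || 5/8 = 5/8
P <-> P = 7/8 <-> 7/8 = 1
(R || R) <-> (P <-> P) = 5/8 <-> 1 = 5/8
(Q -> R) || ((R || R) <-> (P <-> P)) = 7/8 || 5/8 = 7/8
(!P -> !!Q) -> ((Q -> R) || ((R || R) <-> (P <-> P))) = 1 -> 7/8 = 7/8
R -> Q = 5/8 -> 3/4 = 1
(R -> Q) -> Q = 1 -> 3/4 = 3/4
Q -> ((R -> Q) -> Q) = 3/4 -> 3/4 = 1
!(Q -> ((R -> Q) -> Q)) = !1 = 0
Q -> R = 3/4 -> 5/8 = 7/8
R -> P = 5/8 -> 7/8 = 1
(Q -> R) -> (R -> P) = 7/8 -> 1 = 1
Q || Q = 3/4 || 3/4 = 3/4
P <-> (Q || Q) = 7/8 <-> 3/4 = 7/8
((Q -> R) -> (R -> P)) <-> (P <-> (Q || Q)) = 1 <-> 7/8 = 7/8
!(Q -> ((R -> Q) -> Q)) || (((Q -> R) -> (R -> P)) <-> (P <-> (Q || Q))) = 0 || 7/8 = 7/8
((!P -> !!Q) -> ((Q -> R) || ((R || R) <-> (P <-> P)))) || (!(Q -> ((R -> Q) -> Q)) || (((Q -> R) -> (R -> P)) <-> (P <-> (Q || Q)))) = 7/8 || 7/8 = 7/8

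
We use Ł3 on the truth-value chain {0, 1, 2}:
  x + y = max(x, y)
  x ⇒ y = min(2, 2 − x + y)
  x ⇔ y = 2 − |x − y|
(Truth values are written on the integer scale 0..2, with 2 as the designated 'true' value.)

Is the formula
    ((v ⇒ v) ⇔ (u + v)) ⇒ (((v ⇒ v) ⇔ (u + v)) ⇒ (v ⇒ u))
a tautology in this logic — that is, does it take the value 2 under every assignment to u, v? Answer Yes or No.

Counterexample: take u = 0, v = 2.
v ⇒ v = 2 ⇒ 2 = 2
u + v = 0 + 2 = 2
(v ⇒ v) ⇔ (u + v) = 2 ⇔ 2 = 2
v ⇒ v = 2 ⇒ 2 = 2
u + v = 0 + 2 = 2
(v ⇒ v) ⇔ (u + v) = 2 ⇔ 2 = 2
v ⇒ u = 2 ⇒ 0 = 0
((v ⇒ v) ⇔ (u + v)) ⇒ (v ⇒ u) = 2 ⇒ 0 = 0
((v ⇒ v) ⇔ (u + v)) ⇒ (((v ⇒ v) ⇔ (u + v)) ⇒ (v ⇒ u)) = 2 ⇒ 0 = 0
This gives 0 ≠ 2.

No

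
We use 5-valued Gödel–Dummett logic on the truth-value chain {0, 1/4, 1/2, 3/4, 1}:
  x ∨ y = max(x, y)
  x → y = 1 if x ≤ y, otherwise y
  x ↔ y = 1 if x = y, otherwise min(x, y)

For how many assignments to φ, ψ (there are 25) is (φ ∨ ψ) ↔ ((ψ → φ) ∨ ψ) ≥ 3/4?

19

value 1: 15 assignments (counts)
value 3/4: 4 assignments (counts)
value 1/2: 3 assignments
value 1/4: 2 assignments
value 0: 1 assignment
So 19 of the 25 assignments meet the threshold.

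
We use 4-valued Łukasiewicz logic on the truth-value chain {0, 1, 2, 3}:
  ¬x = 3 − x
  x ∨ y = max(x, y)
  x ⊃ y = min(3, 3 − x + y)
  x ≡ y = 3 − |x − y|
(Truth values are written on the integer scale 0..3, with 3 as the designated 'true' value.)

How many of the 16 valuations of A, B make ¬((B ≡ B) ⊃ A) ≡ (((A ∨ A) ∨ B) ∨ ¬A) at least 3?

7

A = 0, B = 0 ↦ 3  ≥
A = 0, B = 1 ↦ 3  ≥
A = 0, B = 2 ↦ 3  ≥
A = 0, B = 3 ↦ 3  ≥
A = 1, B = 0 ↦ 3  ≥
A = 1, B = 1 ↦ 3  ≥
A = 1, B = 2 ↦ 3  ≥
A = 1, B = 3 ↦ 2  <
A = 2, B = 0 ↦ 2  <
A = 2, B = 1 ↦ 2  <
A = 2, B = 2 ↦ 2  <
A = 2, B = 3 ↦ 1  <
A = 3, B = 0 ↦ 0  <
A = 3, B = 1 ↦ 0  <
A = 3, B = 2 ↦ 0  <
A = 3, B = 3 ↦ 0  <
So 7 of the 16 assignments meet the threshold.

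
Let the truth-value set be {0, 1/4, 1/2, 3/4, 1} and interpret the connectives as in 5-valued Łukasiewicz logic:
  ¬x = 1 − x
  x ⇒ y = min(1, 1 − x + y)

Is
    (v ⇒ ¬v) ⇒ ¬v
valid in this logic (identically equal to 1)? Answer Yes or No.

Counterexample: take v = 1/4.
¬v = ¬1/4 = 3/4
v ⇒ ¬v = 1/4 ⇒ 3/4 = 1
(v ⇒ ¬v) ⇒ ¬v = 1 ⇒ 3/4 = 3/4
This gives 3/4 ≠ 1.

No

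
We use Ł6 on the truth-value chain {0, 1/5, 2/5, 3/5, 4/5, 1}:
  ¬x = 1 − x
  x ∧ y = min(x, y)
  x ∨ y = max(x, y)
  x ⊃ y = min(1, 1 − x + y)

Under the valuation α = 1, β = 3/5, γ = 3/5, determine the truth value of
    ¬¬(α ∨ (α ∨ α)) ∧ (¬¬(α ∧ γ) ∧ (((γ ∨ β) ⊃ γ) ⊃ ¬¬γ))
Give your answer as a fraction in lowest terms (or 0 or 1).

3/5

α ∨ α = 1 ∨ 1 = 1
α ∨ (α ∨ α) = 1 ∨ 1 = 1
¬(α ∨ (α ∨ α)) = ¬1 = 0
¬¬(α ∨ (α ∨ α)) = ¬0 = 1
α ∧ γ = 1 ∧ 3/5 = 3/5
¬(α ∧ γ) = ¬3/5 = 2/5
¬¬(α ∧ γ) = ¬2/5 = 3/5
γ ∨ β = 3/5 ∨ 3/5 = 3/5
(γ ∨ β) ⊃ γ = 3/5 ⊃ 3/5 = 1
¬γ = ¬3/5 = 2/5
¬¬γ = ¬2/5 = 3/5
((γ ∨ β) ⊃ γ) ⊃ ¬¬γ = 1 ⊃ 3/5 = 3/5
¬¬(α ∧ γ) ∧ (((γ ∨ β) ⊃ γ) ⊃ ¬¬γ) = 3/5 ∧ 3/5 = 3/5
¬¬(α ∨ (α ∨ α)) ∧ (¬¬(α ∧ γ) ∧ (((γ ∨ β) ⊃ γ) ⊃ ¬¬γ)) = 1 ∧ 3/5 = 3/5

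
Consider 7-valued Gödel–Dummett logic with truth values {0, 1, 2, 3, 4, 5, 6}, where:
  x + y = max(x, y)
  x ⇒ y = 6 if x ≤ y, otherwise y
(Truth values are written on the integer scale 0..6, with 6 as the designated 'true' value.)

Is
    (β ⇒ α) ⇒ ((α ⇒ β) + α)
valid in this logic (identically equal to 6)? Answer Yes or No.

Counterexample: take α = 1, β = 0.
β ⇒ α = 0 ⇒ 1 = 6
α ⇒ β = 1 ⇒ 0 = 0
(α ⇒ β) + α = 0 + 1 = 1
(β ⇒ α) ⇒ ((α ⇒ β) + α) = 6 ⇒ 1 = 1
This gives 1 ≠ 6.

No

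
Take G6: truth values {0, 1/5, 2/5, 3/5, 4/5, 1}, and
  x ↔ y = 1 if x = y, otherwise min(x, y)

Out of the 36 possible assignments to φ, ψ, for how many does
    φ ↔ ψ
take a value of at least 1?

6

value 1: 6 assignments (counts)
value 4/5: 2 assignments
value 3/5: 4 assignments
value 2/5: 6 assignments
value 1/5: 8 assignments
value 0: 10 assignments
So 6 of the 36 assignments meet the threshold.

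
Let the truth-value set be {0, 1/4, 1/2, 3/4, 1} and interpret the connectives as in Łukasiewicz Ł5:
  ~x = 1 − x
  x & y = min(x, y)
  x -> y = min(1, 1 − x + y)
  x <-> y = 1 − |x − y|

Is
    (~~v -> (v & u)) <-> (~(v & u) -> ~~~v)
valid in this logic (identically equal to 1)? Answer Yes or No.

Yes

At u = 1/2, v = 0, for instance:
~v = ~0 = 1
~~v = ~1 = 0
v & u = 0 & 1/2 = 0
~~v -> (v & u) = 0 -> 0 = 1
~(v & u) = ~0 = 1
~~~v = ~0 = 1
~(v & u) -> ~~~v = 1 -> 1 = 1
(~~v -> (v & u)) <-> (~(v & u) -> ~~~v) = 1 <-> 1 = 1
and checking the remaining 24 assignments likewise gives ≥ 1 in every case.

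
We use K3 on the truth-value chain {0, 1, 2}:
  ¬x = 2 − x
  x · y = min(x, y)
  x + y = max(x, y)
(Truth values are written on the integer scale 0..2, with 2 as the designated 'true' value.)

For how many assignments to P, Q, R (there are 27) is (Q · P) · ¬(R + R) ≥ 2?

1

value 2: 1 assignment (counts)
value 1: 7 assignments
value 0: 19 assignments
So 1 of the 27 assignments meets the threshold.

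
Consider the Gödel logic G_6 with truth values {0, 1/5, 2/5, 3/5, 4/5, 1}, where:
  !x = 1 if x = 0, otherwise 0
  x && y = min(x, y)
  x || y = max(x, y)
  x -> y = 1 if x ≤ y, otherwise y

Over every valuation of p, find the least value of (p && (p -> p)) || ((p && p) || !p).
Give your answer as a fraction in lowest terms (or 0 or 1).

1/5

Take p = 1/5:
p -> p = 1/5 -> 1/5 = 1
p && (p -> p) = 1/5 && 1 = 1/5
p && p = 1/5 && 1/5 = 1/5
!p = !1/5 = 0
(p && p) || !p = 1/5 || 0 = 1/5
(p && (p -> p)) || ((p && p) || !p) = 1/5 || 1/5 = 1/5
No assignment yields a value below 1/5, so this is the minimum.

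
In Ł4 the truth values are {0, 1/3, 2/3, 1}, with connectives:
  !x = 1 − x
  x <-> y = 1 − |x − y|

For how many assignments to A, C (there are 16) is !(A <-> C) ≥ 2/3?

A = 0, C = 0 ↦ 0  <
A = 0, C = 1/3 ↦ 1/3  <
A = 0, C = 2/3 ↦ 2/3  ≥
A = 0, C = 1 ↦ 1  ≥
A = 1/3, C = 0 ↦ 1/3  <
A = 1/3, C = 1/3 ↦ 0  <
A = 1/3, C = 2/3 ↦ 1/3  <
A = 1/3, C = 1 ↦ 2/3  ≥
A = 2/3, C = 0 ↦ 2/3  ≥
A = 2/3, C = 1/3 ↦ 1/3  <
A = 2/3, C = 2/3 ↦ 0  <
A = 2/3, C = 1 ↦ 1/3  <
A = 1, C = 0 ↦ 1  ≥
A = 1, C = 1/3 ↦ 2/3  ≥
A = 1, C = 2/3 ↦ 1/3  <
A = 1, C = 1 ↦ 0  <
So 6 of the 16 assignments meet the threshold.

6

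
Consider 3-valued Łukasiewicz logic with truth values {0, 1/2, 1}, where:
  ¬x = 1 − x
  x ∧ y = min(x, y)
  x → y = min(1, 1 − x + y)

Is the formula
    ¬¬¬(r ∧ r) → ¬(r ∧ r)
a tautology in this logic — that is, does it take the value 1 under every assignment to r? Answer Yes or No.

r = 0 ↦ 1
r = 1/2 ↦ 1
r = 1 ↦ 1
Every assignment gives a value ≥ 1.

Yes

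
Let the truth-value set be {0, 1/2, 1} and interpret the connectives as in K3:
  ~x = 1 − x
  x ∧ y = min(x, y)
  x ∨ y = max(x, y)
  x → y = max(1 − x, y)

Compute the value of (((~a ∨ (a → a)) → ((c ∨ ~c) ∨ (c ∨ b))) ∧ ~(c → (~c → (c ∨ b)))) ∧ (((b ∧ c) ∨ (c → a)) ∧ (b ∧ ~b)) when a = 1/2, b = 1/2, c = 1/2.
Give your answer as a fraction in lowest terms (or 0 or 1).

~a = ~1/2 = 1/2
a → a = 1/2 → 1/2 = 1/2
~a ∨ (a → a) = 1/2 ∨ 1/2 = 1/2
~c = ~1/2 = 1/2
c ∨ ~c = 1/2 ∨ 1/2 = 1/2
c ∨ b = 1/2 ∨ 1/2 = 1/2
(c ∨ ~c) ∨ (c ∨ b) = 1/2 ∨ 1/2 = 1/2
(~a ∨ (a → a)) → ((c ∨ ~c) ∨ (c ∨ b)) = 1/2 → 1/2 = 1/2
~c = ~1/2 = 1/2
c ∨ b = 1/2 ∨ 1/2 = 1/2
~c → (c ∨ b) = 1/2 → 1/2 = 1/2
c → (~c → (c ∨ b)) = 1/2 → 1/2 = 1/2
~(c → (~c → (c ∨ b))) = ~1/2 = 1/2
((~a ∨ (a → a)) → ((c ∨ ~c) ∨ (c ∨ b))) ∧ ~(c → (~c → (c ∨ b))) = 1/2 ∧ 1/2 = 1/2
b ∧ c = 1/2 ∧ 1/2 = 1/2
c → a = 1/2 → 1/2 = 1/2
(b ∧ c) ∨ (c → a) = 1/2 ∨ 1/2 = 1/2
~b = ~1/2 = 1/2
b ∧ ~b = 1/2 ∧ 1/2 = 1/2
((b ∧ c) ∨ (c → a)) ∧ (b ∧ ~b) = 1/2 ∧ 1/2 = 1/2
(((~a ∨ (a → a)) → ((c ∨ ~c) ∨ (c ∨ b))) ∧ ~(c → (~c → (c ∨ b)))) ∧ (((b ∧ c) ∨ (c → a)) ∧ (b ∧ ~b)) = 1/2 ∧ 1/2 = 1/2

1/2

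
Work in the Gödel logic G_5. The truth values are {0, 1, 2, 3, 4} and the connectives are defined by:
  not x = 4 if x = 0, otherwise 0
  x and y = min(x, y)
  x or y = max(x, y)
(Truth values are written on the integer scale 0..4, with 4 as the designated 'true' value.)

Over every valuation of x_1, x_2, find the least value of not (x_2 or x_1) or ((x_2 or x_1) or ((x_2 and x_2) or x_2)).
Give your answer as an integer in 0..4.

Take x_1 = 0, x_2 = 1:
x_2 or x_1 = 1 or 0 = 1
not (x_2 or x_1) = not 1 = 0
x_2 or x_1 = 1 or 0 = 1
x_2 and x_2 = 1 and 1 = 1
(x_2 and x_2) or x_2 = 1 or 1 = 1
(x_2 or x_1) or ((x_2 and x_2) or x_2) = 1 or 1 = 1
not (x_2 or x_1) or ((x_2 or x_1) or ((x_2 and x_2) or x_2)) = 0 or 1 = 1
No assignment yields a value below 1, so this is the minimum.

1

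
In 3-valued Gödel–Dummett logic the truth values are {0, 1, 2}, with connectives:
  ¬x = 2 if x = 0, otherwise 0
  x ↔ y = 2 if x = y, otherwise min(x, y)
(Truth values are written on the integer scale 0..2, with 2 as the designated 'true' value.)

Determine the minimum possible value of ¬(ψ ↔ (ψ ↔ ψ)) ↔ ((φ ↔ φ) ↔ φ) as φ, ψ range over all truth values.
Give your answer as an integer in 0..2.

0

Take φ = 0, ψ = 0:
ψ ↔ ψ = 0 ↔ 0 = 2
ψ ↔ (ψ ↔ ψ) = 0 ↔ 2 = 0
¬(ψ ↔ (ψ ↔ ψ)) = ¬0 = 2
φ ↔ φ = 0 ↔ 0 = 2
(φ ↔ φ) ↔ φ = 2 ↔ 0 = 0
¬(ψ ↔ (ψ ↔ ψ)) ↔ ((φ ↔ φ) ↔ φ) = 2 ↔ 0 = 0
No assignment yields a value below 0, so this is the minimum.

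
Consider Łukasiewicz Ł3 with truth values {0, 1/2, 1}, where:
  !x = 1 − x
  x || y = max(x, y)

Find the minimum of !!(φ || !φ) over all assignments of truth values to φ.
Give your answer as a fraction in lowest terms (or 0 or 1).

Take φ = 1/2:
!φ = !1/2 = 1/2
φ || !φ = 1/2 || 1/2 = 1/2
!(φ || !φ) = !1/2 = 1/2
!!(φ || !φ) = !1/2 = 1/2
No assignment yields a value below 1/2, so this is the minimum.

1/2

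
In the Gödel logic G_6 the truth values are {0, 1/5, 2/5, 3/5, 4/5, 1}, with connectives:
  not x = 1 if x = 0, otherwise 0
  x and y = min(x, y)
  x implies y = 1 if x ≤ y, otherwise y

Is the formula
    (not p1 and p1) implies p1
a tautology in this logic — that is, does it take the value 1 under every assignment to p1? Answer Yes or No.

p1 = 0 ↦ 1
p1 = 1/5 ↦ 1
p1 = 2/5 ↦ 1
p1 = 3/5 ↦ 1
p1 = 4/5 ↦ 1
p1 = 1 ↦ 1
Every assignment gives a value ≥ 1.

Yes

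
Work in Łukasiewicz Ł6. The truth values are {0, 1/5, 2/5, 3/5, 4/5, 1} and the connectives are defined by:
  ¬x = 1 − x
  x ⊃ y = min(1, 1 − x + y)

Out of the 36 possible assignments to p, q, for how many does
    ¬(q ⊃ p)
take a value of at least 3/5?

6

value 1: 1 assignment (counts)
value 4/5: 2 assignments (counts)
value 3/5: 3 assignments (counts)
value 2/5: 4 assignments
value 1/5: 5 assignments
value 0: 21 assignments
So 6 of the 36 assignments meet the threshold.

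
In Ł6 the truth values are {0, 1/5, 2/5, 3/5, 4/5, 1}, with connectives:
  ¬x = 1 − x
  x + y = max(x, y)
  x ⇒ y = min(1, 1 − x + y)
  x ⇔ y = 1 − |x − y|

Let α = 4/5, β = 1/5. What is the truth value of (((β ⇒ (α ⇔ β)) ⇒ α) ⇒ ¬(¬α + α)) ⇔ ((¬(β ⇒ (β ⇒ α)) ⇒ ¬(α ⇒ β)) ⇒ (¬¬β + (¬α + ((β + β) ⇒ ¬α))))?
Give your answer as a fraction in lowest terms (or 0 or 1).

α ⇔ β = 4/5 ⇔ 1/5 = 2/5
β ⇒ (α ⇔ β) = 1/5 ⇒ 2/5 = 1
(β ⇒ (α ⇔ β)) ⇒ α = 1 ⇒ 4/5 = 4/5
¬α = ¬4/5 = 1/5
¬α + α = 1/5 + 4/5 = 4/5
¬(¬α + α) = ¬4/5 = 1/5
((β ⇒ (α ⇔ β)) ⇒ α) ⇒ ¬(¬α + α) = 4/5 ⇒ 1/5 = 2/5
β ⇒ α = 1/5 ⇒ 4/5 = 1
β ⇒ (β ⇒ α) = 1/5 ⇒ 1 = 1
¬(β ⇒ (β ⇒ α)) = ¬1 = 0
α ⇒ β = 4/5 ⇒ 1/5 = 2/5
¬(α ⇒ β) = ¬2/5 = 3/5
¬(β ⇒ (β ⇒ α)) ⇒ ¬(α ⇒ β) = 0 ⇒ 3/5 = 1
¬β = ¬1/5 = 4/5
¬¬β = ¬4/5 = 1/5
¬α = ¬4/5 = 1/5
β + β = 1/5 + 1/5 = 1/5
¬α = ¬4/5 = 1/5
(β + β) ⇒ ¬α = 1/5 ⇒ 1/5 = 1
¬α + ((β + β) ⇒ ¬α) = 1/5 + 1 = 1
¬¬β + (¬α + ((β + β) ⇒ ¬α)) = 1/5 + 1 = 1
(¬(β ⇒ (β ⇒ α)) ⇒ ¬(α ⇒ β)) ⇒ (¬¬β + (¬α + ((β + β) ⇒ ¬α))) = 1 ⇒ 1 = 1
(((β ⇒ (α ⇔ β)) ⇒ α) ⇒ ¬(¬α + α)) ⇔ ((¬(β ⇒ (β ⇒ α)) ⇒ ¬(α ⇒ β)) ⇒ (¬¬β + (¬α + ((β + β) ⇒ ¬α)))) = 2/5 ⇔ 1 = 2/5

2/5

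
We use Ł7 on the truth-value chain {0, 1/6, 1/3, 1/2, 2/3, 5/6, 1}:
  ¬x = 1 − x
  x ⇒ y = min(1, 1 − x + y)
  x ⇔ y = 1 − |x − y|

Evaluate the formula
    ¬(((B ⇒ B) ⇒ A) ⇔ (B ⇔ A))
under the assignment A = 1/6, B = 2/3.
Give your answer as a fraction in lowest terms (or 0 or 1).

1/3

B ⇒ B = 2/3 ⇒ 2/3 = 1
(B ⇒ B) ⇒ A = 1 ⇒ 1/6 = 1/6
B ⇔ A = 2/3 ⇔ 1/6 = 1/2
((B ⇒ B) ⇒ A) ⇔ (B ⇔ A) = 1/6 ⇔ 1/2 = 2/3
¬(((B ⇒ B) ⇒ A) ⇔ (B ⇔ A)) = ¬2/3 = 1/3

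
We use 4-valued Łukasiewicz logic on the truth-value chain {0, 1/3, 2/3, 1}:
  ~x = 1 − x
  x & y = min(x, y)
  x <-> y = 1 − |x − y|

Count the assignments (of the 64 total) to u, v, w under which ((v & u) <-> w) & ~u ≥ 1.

4

value 1: 4 assignments (counts)
value 2/3: 15 assignments
value 1/3: 23 assignments
value 0: 22 assignments
So 4 of the 64 assignments meet the threshold.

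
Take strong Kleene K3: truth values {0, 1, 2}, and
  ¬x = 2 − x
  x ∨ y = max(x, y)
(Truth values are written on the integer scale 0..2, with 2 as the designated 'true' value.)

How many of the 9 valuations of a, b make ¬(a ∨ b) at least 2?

a = 0, b = 0 ↦ 2  ≥
a = 0, b = 1 ↦ 1  <
a = 0, b = 2 ↦ 0  <
a = 1, b = 0 ↦ 1  <
a = 1, b = 1 ↦ 1  <
a = 1, b = 2 ↦ 0  <
a = 2, b = 0 ↦ 0  <
a = 2, b = 1 ↦ 0  <
a = 2, b = 2 ↦ 0  <
So 1 of the 9 assignments meets the threshold.

1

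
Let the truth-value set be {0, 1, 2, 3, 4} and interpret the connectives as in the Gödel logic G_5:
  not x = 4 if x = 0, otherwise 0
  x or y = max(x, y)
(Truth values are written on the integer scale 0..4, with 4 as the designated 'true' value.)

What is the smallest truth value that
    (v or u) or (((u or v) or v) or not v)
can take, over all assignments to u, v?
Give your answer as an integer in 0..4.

1

Take u = 0, v = 1:
v or u = 1 or 0 = 1
u or v = 0 or 1 = 1
(u or v) or v = 1 or 1 = 1
not v = not 1 = 0
((u or v) or v) or not v = 1 or 0 = 1
(v or u) or (((u or v) or v) or not v) = 1 or 1 = 1
No assignment yields a value below 1, so this is the minimum.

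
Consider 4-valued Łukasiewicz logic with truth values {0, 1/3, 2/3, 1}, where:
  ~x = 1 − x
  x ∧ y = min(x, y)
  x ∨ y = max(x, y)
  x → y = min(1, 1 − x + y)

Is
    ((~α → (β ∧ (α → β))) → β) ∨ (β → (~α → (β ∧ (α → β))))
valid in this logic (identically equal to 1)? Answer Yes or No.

Yes

α = 0, β = 0 ↦ 1
α = 0, β = 1/3 ↦ 1
α = 0, β = 2/3 ↦ 1
α = 0, β = 1 ↦ 1
α = 1/3, β = 0 ↦ 1
α = 1/3, β = 1/3 ↦ 1
α = 1/3, β = 2/3 ↦ 1
α = 1/3, β = 1 ↦ 1
α = 2/3, β = 0 ↦ 1
α = 2/3, β = 1/3 ↦ 1
α = 2/3, β = 2/3 ↦ 1
α = 2/3, β = 1 ↦ 1
α = 1, β = 0 ↦ 1
α = 1, β = 1/3 ↦ 1
α = 1, β = 2/3 ↦ 1
α = 1, β = 1 ↦ 1
Every assignment gives a value ≥ 1.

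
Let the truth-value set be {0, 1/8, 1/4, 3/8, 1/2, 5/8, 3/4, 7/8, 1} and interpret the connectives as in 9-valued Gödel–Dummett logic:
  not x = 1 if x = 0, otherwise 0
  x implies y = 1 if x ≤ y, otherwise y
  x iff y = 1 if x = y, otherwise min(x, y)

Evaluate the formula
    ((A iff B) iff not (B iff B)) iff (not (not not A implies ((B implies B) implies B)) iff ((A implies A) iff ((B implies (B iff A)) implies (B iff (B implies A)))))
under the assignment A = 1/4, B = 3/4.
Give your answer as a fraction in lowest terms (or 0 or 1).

1

A iff B = 1/4 iff 3/4 = 1/4
B iff B = 3/4 iff 3/4 = 1
not (B iff B) = not 1 = 0
(A iff B) iff not (B iff B) = 1/4 iff 0 = 0
not A = not 1/4 = 0
not not A = not 0 = 1
B implies B = 3/4 implies 3/4 = 1
(B implies B) implies B = 1 implies 3/4 = 3/4
not not A implies ((B implies B) implies B) = 1 implies 3/4 = 3/4
not (not not A implies ((B implies B) implies B)) = not 3/4 = 0
A implies A = 1/4 implies 1/4 = 1
B iff A = 3/4 iff 1/4 = 1/4
B implies (B iff A) = 3/4 implies 1/4 = 1/4
B implies A = 3/4 implies 1/4 = 1/4
B iff (B implies A) = 3/4 iff 1/4 = 1/4
(B implies (B iff A)) implies (B iff (B implies A)) = 1/4 implies 1/4 = 1
(A implies A) iff ((B implies (B iff A)) implies (B iff (B implies A))) = 1 iff 1 = 1
not (not not A implies ((B implies B) implies B)) iff ((A implies A) iff ((B implies (B iff A)) implies (B iff (B implies A)))) = 0 iff 1 = 0
((A iff B) iff not (B iff B)) iff (not (not not A implies ((B implies B) implies B)) iff ((A implies A) iff ((B implies (B iff A)) implies (B iff (B implies A))))) = 0 iff 0 = 1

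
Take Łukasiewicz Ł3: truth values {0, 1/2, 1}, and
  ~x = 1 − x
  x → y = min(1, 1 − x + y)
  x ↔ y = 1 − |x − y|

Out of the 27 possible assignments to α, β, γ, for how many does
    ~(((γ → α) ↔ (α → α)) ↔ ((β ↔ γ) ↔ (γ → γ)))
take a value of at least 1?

value 1: 5 assignments (counts)
value 1/2: 12 assignments
value 0: 10 assignments
So 5 of the 27 assignments meet the threshold.

5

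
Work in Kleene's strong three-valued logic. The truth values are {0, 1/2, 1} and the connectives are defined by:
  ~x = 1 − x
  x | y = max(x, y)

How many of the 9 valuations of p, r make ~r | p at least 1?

5

p = 0, r = 0 ↦ 1  ≥
p = 0, r = 1/2 ↦ 1/2  <
p = 0, r = 1 ↦ 0  <
p = 1/2, r = 0 ↦ 1  ≥
p = 1/2, r = 1/2 ↦ 1/2  <
p = 1/2, r = 1 ↦ 1/2  <
p = 1, r = 0 ↦ 1  ≥
p = 1, r = 1/2 ↦ 1  ≥
p = 1, r = 1 ↦ 1  ≥
So 5 of the 9 assignments meet the threshold.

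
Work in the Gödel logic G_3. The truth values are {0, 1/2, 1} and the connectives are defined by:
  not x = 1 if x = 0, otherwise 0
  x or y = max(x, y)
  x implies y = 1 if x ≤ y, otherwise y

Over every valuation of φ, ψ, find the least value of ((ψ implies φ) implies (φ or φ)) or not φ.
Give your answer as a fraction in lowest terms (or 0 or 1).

1/2

Take φ = 1/2, ψ = 0:
ψ implies φ = 0 implies 1/2 = 1
φ or φ = 1/2 or 1/2 = 1/2
(ψ implies φ) implies (φ or φ) = 1 implies 1/2 = 1/2
not φ = not 1/2 = 0
((ψ implies φ) implies (φ or φ)) or not φ = 1/2 or 0 = 1/2
No assignment yields a value below 1/2, so this is the minimum.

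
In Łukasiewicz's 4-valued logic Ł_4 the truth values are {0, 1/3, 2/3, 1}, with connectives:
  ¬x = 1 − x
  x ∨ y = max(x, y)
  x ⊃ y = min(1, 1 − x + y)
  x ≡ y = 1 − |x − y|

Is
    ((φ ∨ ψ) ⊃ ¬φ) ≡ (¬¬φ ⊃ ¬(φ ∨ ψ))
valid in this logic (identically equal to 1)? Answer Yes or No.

φ = 0, ψ = 0 ↦ 1
φ = 0, ψ = 1/3 ↦ 1
φ = 0, ψ = 2/3 ↦ 1
φ = 0, ψ = 1 ↦ 1
φ = 1/3, ψ = 0 ↦ 1
φ = 1/3, ψ = 1/3 ↦ 1
φ = 1/3, ψ = 2/3 ↦ 1
φ = 1/3, ψ = 1 ↦ 1
φ = 2/3, ψ = 0 ↦ 1
φ = 2/3, ψ = 1/3 ↦ 1
φ = 2/3, ψ = 2/3 ↦ 1
φ = 2/3, ψ = 1 ↦ 1
φ = 1, ψ = 0 ↦ 1
φ = 1, ψ = 1/3 ↦ 1
φ = 1, ψ = 2/3 ↦ 1
φ = 1, ψ = 1 ↦ 1
Every assignment gives a value ≥ 1.

Yes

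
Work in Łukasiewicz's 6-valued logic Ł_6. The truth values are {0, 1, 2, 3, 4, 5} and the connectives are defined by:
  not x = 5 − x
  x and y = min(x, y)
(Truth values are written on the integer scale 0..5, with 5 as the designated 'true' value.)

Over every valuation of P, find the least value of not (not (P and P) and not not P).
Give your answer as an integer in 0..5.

Take P = 2:
P and P = 2 and 2 = 2
not (P and P) = not 2 = 3
not P = not 2 = 3
not not P = not 3 = 2
not (P and P) and not not P = 3 and 2 = 2
not (not (P and P) and not not P) = not 2 = 3
No assignment yields a value below 3, so this is the minimum.

3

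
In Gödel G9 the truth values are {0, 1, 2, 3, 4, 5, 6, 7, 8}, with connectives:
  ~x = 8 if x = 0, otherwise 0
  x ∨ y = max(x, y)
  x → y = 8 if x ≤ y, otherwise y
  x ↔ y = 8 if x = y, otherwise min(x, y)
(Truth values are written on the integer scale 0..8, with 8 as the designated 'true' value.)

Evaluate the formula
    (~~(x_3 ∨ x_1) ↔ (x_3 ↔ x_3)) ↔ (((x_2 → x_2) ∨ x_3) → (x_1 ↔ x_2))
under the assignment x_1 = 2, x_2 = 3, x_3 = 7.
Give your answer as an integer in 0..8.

x_3 ∨ x_1 = 7 ∨ 2 = 7
~(x_3 ∨ x_1) = ~7 = 0
~~(x_3 ∨ x_1) = ~0 = 8
x_3 ↔ x_3 = 7 ↔ 7 = 8
~~(x_3 ∨ x_1) ↔ (x_3 ↔ x_3) = 8 ↔ 8 = 8
x_2 → x_2 = 3 → 3 = 8
(x_2 → x_2) ∨ x_3 = 8 ∨ 7 = 8
x_1 ↔ x_2 = 2 ↔ 3 = 2
((x_2 → x_2) ∨ x_3) → (x_1 ↔ x_2) = 8 → 2 = 2
(~~(x_3 ∨ x_1) ↔ (x_3 ↔ x_3)) ↔ (((x_2 → x_2) ∨ x_3) → (x_1 ↔ x_2)) = 8 ↔ 2 = 2

2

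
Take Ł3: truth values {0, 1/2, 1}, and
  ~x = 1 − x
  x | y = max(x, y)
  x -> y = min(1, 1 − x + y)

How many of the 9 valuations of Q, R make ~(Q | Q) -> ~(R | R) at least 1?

Q = 0, R = 0 ↦ 1  ≥
Q = 0, R = 1/2 ↦ 1/2  <
Q = 0, R = 1 ↦ 0  <
Q = 1/2, R = 0 ↦ 1  ≥
Q = 1/2, R = 1/2 ↦ 1  ≥
Q = 1/2, R = 1 ↦ 1/2  <
Q = 1, R = 0 ↦ 1  ≥
Q = 1, R = 1/2 ↦ 1  ≥
Q = 1, R = 1 ↦ 1  ≥
So 6 of the 9 assignments meet the threshold.

6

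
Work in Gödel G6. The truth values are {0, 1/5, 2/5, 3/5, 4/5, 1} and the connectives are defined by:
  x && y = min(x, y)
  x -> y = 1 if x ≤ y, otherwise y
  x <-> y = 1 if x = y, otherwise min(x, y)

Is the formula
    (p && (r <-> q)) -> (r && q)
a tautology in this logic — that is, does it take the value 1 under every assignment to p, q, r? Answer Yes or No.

Counterexample: take p = 1/5, q = 0, r = 0.
r <-> q = 0 <-> 0 = 1
p && (r <-> q) = 1/5 && 1 = 1/5
r && q = 0 && 0 = 0
(p && (r <-> q)) -> (r && q) = 1/5 -> 0 = 0
This gives 0 ≠ 1.

No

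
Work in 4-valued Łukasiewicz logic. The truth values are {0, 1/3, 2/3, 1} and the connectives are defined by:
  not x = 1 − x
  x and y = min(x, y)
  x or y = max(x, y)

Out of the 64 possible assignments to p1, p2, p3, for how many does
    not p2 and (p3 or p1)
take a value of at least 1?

7

value 1: 7 assignments (counts)
value 2/3: 17 assignments
value 1/3: 21 assignments
value 0: 19 assignments
So 7 of the 64 assignments meet the threshold.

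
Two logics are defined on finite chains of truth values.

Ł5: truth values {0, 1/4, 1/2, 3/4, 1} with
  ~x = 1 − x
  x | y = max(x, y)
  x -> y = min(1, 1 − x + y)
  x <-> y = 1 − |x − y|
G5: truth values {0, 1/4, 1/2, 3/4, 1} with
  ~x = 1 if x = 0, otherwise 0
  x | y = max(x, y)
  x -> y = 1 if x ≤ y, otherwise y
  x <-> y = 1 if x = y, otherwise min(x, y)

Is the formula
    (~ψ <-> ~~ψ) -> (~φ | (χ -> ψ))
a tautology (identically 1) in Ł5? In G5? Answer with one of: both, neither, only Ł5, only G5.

In Ł5: at φ = 1/4, ψ = 1/2, χ = 3/4 the value is 3/4 — not a tautology.
In G5: every assignment gives 1 — tautology.

only G5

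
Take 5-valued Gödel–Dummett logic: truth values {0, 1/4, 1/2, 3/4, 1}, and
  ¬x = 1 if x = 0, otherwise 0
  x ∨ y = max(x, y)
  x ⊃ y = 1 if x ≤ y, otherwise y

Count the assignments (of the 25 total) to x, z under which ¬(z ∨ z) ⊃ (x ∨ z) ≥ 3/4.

22

value 1: 21 assignments (counts)
value 3/4: 1 assignment (counts)
value 1/2: 1 assignment
value 1/4: 1 assignment
value 0: 1 assignment
So 22 of the 25 assignments meet the threshold.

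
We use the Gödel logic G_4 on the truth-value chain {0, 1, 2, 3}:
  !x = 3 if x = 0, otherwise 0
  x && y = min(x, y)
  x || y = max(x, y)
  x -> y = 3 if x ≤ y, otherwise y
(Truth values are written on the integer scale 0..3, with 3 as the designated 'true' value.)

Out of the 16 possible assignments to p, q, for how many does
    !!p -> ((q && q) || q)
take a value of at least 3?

7

p = 0, q = 0 ↦ 3  ≥
p = 0, q = 1 ↦ 3  ≥
p = 0, q = 2 ↦ 3  ≥
p = 0, q = 3 ↦ 3  ≥
p = 1, q = 0 ↦ 0  <
p = 1, q = 1 ↦ 1  <
p = 1, q = 2 ↦ 2  <
p = 1, q = 3 ↦ 3  ≥
p = 2, q = 0 ↦ 0  <
p = 2, q = 1 ↦ 1  <
p = 2, q = 2 ↦ 2  <
p = 2, q = 3 ↦ 3  ≥
p = 3, q = 0 ↦ 0  <
p = 3, q = 1 ↦ 1  <
p = 3, q = 2 ↦ 2  <
p = 3, q = 3 ↦ 3  ≥
So 7 of the 16 assignments meet the threshold.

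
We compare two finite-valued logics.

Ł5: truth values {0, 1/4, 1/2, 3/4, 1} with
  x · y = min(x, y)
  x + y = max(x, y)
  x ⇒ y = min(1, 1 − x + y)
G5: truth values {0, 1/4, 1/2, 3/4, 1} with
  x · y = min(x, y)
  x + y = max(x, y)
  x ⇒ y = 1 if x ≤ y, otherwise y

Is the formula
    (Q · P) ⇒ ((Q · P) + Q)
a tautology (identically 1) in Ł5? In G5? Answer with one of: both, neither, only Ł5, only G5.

both

In Ł5: every assignment gives 1 — tautology.
In G5: every assignment gives 1 — tautology.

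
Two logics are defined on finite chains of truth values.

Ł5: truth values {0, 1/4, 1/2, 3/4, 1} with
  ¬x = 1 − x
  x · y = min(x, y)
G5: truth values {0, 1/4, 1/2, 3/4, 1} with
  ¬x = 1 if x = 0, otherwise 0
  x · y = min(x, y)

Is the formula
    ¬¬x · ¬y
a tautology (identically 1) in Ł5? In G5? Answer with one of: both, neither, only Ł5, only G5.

In Ł5: at x = 0, y = 0 the value is 0 — not a tautology.
In G5: at x = 0, y = 0 the value is 0 — not a tautology.

neither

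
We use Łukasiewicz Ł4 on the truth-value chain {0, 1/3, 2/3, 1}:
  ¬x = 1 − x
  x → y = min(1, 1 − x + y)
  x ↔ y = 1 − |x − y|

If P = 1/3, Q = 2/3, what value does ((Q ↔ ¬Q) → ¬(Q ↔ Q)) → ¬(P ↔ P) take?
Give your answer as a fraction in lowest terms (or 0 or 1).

¬Q = ¬2/3 = 1/3
Q ↔ ¬Q = 2/3 ↔ 1/3 = 2/3
Q ↔ Q = 2/3 ↔ 2/3 = 1
¬(Q ↔ Q) = ¬1 = 0
(Q ↔ ¬Q) → ¬(Q ↔ Q) = 2/3 → 0 = 1/3
P ↔ P = 1/3 ↔ 1/3 = 1
¬(P ↔ P) = ¬1 = 0
((Q ↔ ¬Q) → ¬(Q ↔ Q)) → ¬(P ↔ P) = 1/3 → 0 = 2/3

2/3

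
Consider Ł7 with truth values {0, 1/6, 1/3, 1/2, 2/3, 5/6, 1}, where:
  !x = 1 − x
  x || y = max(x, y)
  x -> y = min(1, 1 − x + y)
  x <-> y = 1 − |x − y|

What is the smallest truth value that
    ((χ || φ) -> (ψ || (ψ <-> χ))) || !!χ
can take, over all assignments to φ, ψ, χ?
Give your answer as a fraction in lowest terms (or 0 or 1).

1/2

Take φ = 1, ψ = 0, χ = 1/2:
χ || φ = 1/2 || 1 = 1
ψ <-> χ = 0 <-> 1/2 = 1/2
ψ || (ψ <-> χ) = 0 || 1/2 = 1/2
(χ || φ) -> (ψ || (ψ <-> χ)) = 1 -> 1/2 = 1/2
!χ = !1/2 = 1/2
!!χ = !1/2 = 1/2
((χ || φ) -> (ψ || (ψ <-> χ))) || !!χ = 1/2 || 1/2 = 1/2
No assignment yields a value below 1/2, so this is the minimum.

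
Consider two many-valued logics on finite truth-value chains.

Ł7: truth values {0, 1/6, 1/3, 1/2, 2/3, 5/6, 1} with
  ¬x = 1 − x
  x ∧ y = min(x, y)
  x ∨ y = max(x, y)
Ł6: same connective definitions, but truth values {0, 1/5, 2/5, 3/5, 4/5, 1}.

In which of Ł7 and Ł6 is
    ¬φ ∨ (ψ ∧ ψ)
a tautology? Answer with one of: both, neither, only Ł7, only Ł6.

In Ł7: at φ = 1/6, ψ = 0 the value is 5/6 — not a tautology.
In Ł6: at φ = 1/5, ψ = 0 the value is 4/5 — not a tautology.

neither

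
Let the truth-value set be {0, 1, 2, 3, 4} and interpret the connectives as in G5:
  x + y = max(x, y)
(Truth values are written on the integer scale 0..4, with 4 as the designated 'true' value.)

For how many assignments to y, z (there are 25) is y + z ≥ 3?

16

value 4: 9 assignments (counts)
value 3: 7 assignments (counts)
value 2: 5 assignments
value 1: 3 assignments
value 0: 1 assignment
So 16 of the 25 assignments meet the threshold.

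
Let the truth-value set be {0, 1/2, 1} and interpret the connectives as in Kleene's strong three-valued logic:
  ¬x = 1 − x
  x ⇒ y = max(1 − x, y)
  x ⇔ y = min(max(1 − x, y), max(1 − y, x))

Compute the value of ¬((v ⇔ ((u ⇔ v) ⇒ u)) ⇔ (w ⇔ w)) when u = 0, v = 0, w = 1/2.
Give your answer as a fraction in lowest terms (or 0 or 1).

u ⇔ v = 0 ⇔ 0 = 1
(u ⇔ v) ⇒ u = 1 ⇒ 0 = 0
v ⇔ ((u ⇔ v) ⇒ u) = 0 ⇔ 0 = 1
w ⇔ w = 1/2 ⇔ 1/2 = 1/2
(v ⇔ ((u ⇔ v) ⇒ u)) ⇔ (w ⇔ w) = 1 ⇔ 1/2 = 1/2
¬((v ⇔ ((u ⇔ v) ⇒ u)) ⇔ (w ⇔ w)) = ¬1/2 = 1/2

1/2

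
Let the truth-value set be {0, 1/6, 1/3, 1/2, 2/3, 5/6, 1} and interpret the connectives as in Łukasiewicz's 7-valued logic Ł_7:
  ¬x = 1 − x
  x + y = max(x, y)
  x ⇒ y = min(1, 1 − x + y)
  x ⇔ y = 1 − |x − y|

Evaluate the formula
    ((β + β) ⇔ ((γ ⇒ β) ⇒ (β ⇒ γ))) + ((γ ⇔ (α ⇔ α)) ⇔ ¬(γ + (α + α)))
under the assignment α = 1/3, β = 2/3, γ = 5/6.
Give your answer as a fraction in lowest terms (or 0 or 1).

2/3

β + β = 2/3 + 2/3 = 2/3
γ ⇒ β = 5/6 ⇒ 2/3 = 5/6
β ⇒ γ = 2/3 ⇒ 5/6 = 1
(γ ⇒ β) ⇒ (β ⇒ γ) = 5/6 ⇒ 1 = 1
(β + β) ⇔ ((γ ⇒ β) ⇒ (β ⇒ γ)) = 2/3 ⇔ 1 = 2/3
α ⇔ α = 1/3 ⇔ 1/3 = 1
γ ⇔ (α ⇔ α) = 5/6 ⇔ 1 = 5/6
α + α = 1/3 + 1/3 = 1/3
γ + (α + α) = 5/6 + 1/3 = 5/6
¬(γ + (α + α)) = ¬5/6 = 1/6
(γ ⇔ (α ⇔ α)) ⇔ ¬(γ + (α + α)) = 5/6 ⇔ 1/6 = 1/3
((β + β) ⇔ ((γ ⇒ β) ⇒ (β ⇒ γ))) + ((γ ⇔ (α ⇔ α)) ⇔ ¬(γ + (α + α))) = 2/3 + 1/3 = 2/3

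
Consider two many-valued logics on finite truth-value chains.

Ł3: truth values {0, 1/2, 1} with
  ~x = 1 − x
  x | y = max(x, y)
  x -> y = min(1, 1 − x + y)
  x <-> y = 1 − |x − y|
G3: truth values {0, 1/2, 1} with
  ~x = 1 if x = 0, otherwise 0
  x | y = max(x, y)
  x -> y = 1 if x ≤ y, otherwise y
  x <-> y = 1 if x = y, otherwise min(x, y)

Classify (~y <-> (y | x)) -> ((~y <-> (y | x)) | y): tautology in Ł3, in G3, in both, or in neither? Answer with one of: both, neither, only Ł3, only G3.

both

In Ł3: every assignment gives 1 — tautology.
In G3: every assignment gives 1 — tautology.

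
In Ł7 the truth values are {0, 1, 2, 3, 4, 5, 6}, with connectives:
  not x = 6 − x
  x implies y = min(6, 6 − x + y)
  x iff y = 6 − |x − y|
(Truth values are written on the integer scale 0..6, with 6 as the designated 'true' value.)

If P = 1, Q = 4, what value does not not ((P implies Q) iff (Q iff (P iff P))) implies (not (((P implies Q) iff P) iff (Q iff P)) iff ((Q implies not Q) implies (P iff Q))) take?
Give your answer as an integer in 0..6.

P implies Q = 1 implies 4 = 6
P iff P = 1 iff 1 = 6
Q iff (P iff P) = 4 iff 6 = 4
(P implies Q) iff (Q iff (P iff P)) = 6 iff 4 = 4
not ((P implies Q) iff (Q iff (P iff P))) = not 4 = 2
not not ((P implies Q) iff (Q iff (P iff P))) = not 2 = 4
P implies Q = 1 implies 4 = 6
(P implies Q) iff P = 6 iff 1 = 1
Q iff P = 4 iff 1 = 3
((P implies Q) iff P) iff (Q iff P) = 1 iff 3 = 4
not (((P implies Q) iff P) iff (Q iff P)) = not 4 = 2
not Q = not 4 = 2
Q implies not Q = 4 implies 2 = 4
P iff Q = 1 iff 4 = 3
(Q implies not Q) implies (P iff Q) = 4 implies 3 = 5
not (((P implies Q) iff P) iff (Q iff P)) iff ((Q implies not Q) implies (P iff Q)) = 2 iff 5 = 3
not not ((P implies Q) iff (Q iff (P iff P))) implies (not (((P implies Q) iff P) iff (Q iff P)) iff ((Q implies not Q) implies (P iff Q))) = 4 implies 3 = 5

5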